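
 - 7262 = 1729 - 8991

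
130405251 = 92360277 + 38044974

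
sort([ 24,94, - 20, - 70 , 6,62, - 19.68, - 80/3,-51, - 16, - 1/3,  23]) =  [ - 70, - 51,-80/3, -20,  -  19.68, - 16, - 1/3 , 6, 23,24, 62,94] 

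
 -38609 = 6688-45297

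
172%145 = 27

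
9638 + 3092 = 12730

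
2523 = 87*29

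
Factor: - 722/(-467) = 2^1*19^2*467^( - 1)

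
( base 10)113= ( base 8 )161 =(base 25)4d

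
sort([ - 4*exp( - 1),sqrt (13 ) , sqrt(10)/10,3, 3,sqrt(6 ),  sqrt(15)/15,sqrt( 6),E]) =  [  -  4*exp(-1) , sqrt(15)/15,sqrt(10)/10 , sqrt( 6 ) , sqrt( 6 ) , E, 3,3,sqrt(13)] 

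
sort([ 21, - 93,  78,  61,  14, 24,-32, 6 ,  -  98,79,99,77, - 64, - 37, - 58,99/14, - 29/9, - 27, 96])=[ - 98,- 93, - 64, - 58, - 37, - 32, - 27, - 29/9,6,99/14,14,21 , 24,61 , 77,  78,79, 96,  99]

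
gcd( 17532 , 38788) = 4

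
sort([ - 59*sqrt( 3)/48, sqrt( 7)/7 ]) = [- 59*sqrt( 3 ) /48, sqrt(7)/7 ]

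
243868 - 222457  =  21411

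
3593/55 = 65 + 18/55 = 65.33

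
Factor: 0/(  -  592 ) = 0 = 0^1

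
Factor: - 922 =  - 2^1 * 461^1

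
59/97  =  59/97 = 0.61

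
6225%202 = 165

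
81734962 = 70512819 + 11222143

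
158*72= 11376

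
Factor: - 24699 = - 3^1*8233^1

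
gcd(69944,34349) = 7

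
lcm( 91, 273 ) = 273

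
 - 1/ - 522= 1/522 =0.00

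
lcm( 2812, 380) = 14060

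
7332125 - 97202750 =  - 89870625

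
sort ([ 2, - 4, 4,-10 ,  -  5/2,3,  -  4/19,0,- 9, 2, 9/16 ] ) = [ - 10, - 9,-4, - 5/2, - 4/19,0,9/16,  2, 2,3 , 4] 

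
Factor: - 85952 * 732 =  - 62916864= - 2^8*3^1*17^1*61^1*79^1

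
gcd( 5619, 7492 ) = 1873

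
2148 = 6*358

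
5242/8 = 2621/4  =  655.25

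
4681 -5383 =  - 702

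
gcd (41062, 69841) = 1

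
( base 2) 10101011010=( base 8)2532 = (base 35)145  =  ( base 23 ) 2DD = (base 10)1370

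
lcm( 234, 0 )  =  0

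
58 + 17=75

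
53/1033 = 53/1033= 0.05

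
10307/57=180 + 47/57 = 180.82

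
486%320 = 166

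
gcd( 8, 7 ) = 1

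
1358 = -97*( - 14) 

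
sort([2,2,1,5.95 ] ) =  [1, 2,2, 5.95]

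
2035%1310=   725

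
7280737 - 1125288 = 6155449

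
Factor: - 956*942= - 900552  =  - 2^3  *3^1*157^1*239^1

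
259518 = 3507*74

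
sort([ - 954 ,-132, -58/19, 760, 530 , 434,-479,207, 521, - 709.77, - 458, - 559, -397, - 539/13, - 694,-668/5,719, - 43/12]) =[ - 954, - 709.77, - 694, - 559 , - 479, - 458,-397, - 668/5, - 132,-539/13, -43/12,-58/19,207, 434, 521, 530, 719,760 ] 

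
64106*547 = 35065982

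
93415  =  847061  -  753646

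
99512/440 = 12439/55 = 226.16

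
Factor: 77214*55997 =2^1*3^1*17^1*757^1*55997^1 = 4323752358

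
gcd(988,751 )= 1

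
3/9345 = 1/3115= 0.00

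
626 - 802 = -176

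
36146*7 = 253022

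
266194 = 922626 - 656432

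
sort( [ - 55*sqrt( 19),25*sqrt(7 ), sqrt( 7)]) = [ - 55* sqrt( 19),sqrt( 7), 25*sqrt ( 7)]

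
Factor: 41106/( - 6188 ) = -2^( - 1 )*3^1*7^(  -  1 ) *31^1 = - 93/14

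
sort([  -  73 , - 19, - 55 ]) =[-73,  -  55,-19 ] 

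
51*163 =8313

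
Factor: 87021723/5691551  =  3^1 * 43^1 * 181^1*3727^1*5691551^ ( - 1)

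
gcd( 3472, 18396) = 28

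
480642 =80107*6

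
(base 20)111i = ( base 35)6v3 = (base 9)12515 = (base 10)8438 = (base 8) 20366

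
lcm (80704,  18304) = 1775488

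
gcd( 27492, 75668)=4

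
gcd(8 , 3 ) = 1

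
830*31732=26337560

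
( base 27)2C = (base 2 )1000010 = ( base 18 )3C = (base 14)4A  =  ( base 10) 66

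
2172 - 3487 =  - 1315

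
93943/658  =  142 + 507/658 = 142.77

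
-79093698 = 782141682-861235380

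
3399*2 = 6798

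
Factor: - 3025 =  - 5^2*11^2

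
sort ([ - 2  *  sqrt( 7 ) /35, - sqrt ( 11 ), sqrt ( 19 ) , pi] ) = [ - sqrt( 11), - 2*sqrt( 7)/35,pi,sqrt( 19)]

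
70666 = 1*70666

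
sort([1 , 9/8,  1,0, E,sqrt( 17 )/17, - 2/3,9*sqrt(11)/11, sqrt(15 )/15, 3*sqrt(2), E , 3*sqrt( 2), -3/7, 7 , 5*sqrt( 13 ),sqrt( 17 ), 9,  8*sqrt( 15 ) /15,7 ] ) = [ - 2/3,-3/7,0,sqrt( 17 ) /17, sqrt ( 15 ) /15,1, 1,9/8 , 8*sqrt(15)/15, 9*sqrt(11 ) /11, E, E,  sqrt(17),3*sqrt(2 ) , 3*sqrt( 2 ), 7, 7,9, 5 * sqrt( 13 ) ] 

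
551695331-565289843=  - 13594512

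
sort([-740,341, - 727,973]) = [ - 740, - 727,341,973]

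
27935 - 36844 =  - 8909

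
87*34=2958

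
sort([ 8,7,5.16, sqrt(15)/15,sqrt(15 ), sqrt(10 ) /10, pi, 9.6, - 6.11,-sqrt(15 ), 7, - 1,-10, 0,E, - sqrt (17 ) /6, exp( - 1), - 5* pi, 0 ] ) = [ - 5 * pi, - 10,-6.11, - sqrt(15 ) ,-1, - sqrt( 17) /6,0, 0,sqrt( 15 ) /15, sqrt(10 )/10, exp(-1 ),E, pi, sqrt(15 ),5.16, 7, 7, 8, 9.6]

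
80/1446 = 40/723 = 0.06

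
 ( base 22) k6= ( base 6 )2022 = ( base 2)110111110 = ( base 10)446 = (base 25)HL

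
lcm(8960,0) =0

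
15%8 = 7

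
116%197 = 116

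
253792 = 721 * 352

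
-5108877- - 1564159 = -3544718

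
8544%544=384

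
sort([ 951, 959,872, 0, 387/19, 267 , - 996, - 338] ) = [-996, - 338, 0 , 387/19,267,872,951 , 959] 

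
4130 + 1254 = 5384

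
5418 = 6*903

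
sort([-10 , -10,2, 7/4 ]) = [ - 10  ,-10,7/4,2]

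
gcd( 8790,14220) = 30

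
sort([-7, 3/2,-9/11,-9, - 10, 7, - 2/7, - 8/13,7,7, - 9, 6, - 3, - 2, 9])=[ - 10, - 9, - 9, - 7, - 3 , - 2, - 9/11, - 8/13, - 2/7 , 3/2,6,7,7, 7, 9 ] 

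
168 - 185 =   -  17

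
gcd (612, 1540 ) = 4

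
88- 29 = 59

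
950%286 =92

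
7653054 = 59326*129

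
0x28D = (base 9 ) 805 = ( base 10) 653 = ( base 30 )LN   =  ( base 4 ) 22031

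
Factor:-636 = -2^2 * 3^1 * 53^1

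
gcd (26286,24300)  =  6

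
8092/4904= 1 + 797/1226 = 1.65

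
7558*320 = 2418560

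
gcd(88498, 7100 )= 2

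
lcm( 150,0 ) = 0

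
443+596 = 1039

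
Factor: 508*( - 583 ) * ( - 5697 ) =2^2*3^3*11^1*53^1*127^1 * 211^1 = 1687246308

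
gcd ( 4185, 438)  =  3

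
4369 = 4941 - 572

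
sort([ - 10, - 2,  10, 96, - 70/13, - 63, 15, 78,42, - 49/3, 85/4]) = [ - 63,-49/3, - 10, - 70/13, - 2,10, 15, 85/4, 42, 78,  96]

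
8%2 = 0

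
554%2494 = 554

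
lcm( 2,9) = 18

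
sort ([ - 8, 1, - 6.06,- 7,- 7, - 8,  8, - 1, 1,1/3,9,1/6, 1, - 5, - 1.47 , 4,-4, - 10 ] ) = [ - 10, - 8,-8, - 7,-7, - 6.06, - 5, -4,  -  1.47,-1,1/6,1/3,1, 1,1 , 4,8,9 ]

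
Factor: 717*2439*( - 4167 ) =  -  3^5 * 239^1*271^1*463^1 = - 7287095421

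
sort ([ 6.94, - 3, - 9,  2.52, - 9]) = [-9,-9, - 3,2.52,6.94 ] 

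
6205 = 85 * 73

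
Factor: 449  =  449^1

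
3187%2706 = 481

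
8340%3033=2274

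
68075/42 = 1620+5/6 = 1620.83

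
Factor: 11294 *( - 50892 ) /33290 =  - 2^2  *  3^1* 5^( - 1 )*3329^( - 1)*4241^1*5647^1 = - 287387124/16645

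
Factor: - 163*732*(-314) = 37465224=2^3*3^1  *61^1 * 157^1*163^1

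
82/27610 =41/13805 =0.00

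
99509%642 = 641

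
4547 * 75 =341025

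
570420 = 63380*9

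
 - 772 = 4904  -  5676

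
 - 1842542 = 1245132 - 3087674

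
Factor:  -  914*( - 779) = 712006 = 2^1*19^1*41^1*457^1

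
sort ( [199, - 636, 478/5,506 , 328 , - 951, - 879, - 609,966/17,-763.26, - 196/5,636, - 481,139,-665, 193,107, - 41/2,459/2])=[ - 951 , - 879, - 763.26, - 665, - 636,-609, - 481,-196/5, - 41/2,966/17,478/5, 107,139,193,199,459/2 , 328,506,  636] 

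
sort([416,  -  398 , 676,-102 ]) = [ -398, - 102,  416 , 676] 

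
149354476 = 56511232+92843244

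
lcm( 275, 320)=17600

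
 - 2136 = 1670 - 3806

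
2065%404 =45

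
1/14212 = 1/14212 = 0.00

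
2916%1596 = 1320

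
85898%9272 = 2450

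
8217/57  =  144+3/19 = 144.16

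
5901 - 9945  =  - 4044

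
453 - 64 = 389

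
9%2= 1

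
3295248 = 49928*66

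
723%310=103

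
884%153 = 119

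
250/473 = 250/473= 0.53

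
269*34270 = 9218630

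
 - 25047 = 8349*(-3) 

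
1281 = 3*427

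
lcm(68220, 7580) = 68220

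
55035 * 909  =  50026815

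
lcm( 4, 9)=36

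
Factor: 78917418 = 2^1*3^2*47^1 * 93283^1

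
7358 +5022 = 12380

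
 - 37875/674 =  - 57 + 543/674 = -56.19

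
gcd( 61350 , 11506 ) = 2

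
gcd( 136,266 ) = 2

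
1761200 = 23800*74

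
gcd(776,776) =776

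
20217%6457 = 846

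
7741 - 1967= 5774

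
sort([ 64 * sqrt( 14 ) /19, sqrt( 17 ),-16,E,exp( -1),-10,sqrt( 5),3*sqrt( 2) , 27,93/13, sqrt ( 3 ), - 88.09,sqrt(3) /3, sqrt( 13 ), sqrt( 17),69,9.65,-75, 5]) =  [ - 88.09, - 75, - 16, - 10,exp( - 1 ),sqrt( 3 )/3, sqrt(3 ),sqrt(5),E,sqrt( 13 ),sqrt( 17),sqrt( 17 ),3*sqrt( 2 ),5, 93/13,9.65,64*sqrt(14 ) /19, 27,69] 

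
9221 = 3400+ 5821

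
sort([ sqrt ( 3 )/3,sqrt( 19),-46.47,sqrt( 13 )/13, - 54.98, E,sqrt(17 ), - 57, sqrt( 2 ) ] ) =[ - 57,-54.98,-46.47,sqrt( 13)/13,  sqrt( 3 )/3,sqrt( 2 ), E, sqrt(17 ),  sqrt( 19 ) ]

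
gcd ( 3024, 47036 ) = 4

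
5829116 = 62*94018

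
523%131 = 130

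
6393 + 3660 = 10053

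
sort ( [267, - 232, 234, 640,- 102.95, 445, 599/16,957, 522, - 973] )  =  [ - 973, - 232, - 102.95,599/16, 234,267,  445, 522, 640,957]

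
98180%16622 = 15070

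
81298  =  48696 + 32602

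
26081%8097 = 1790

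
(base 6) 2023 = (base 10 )447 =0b110111111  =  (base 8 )677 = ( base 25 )HM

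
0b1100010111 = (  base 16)317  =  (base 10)791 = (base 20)1jb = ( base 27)128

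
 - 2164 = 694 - 2858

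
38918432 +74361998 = 113280430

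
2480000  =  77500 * 32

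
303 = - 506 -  - 809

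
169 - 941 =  - 772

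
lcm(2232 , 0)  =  0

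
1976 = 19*104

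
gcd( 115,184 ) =23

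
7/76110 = 7/76110 = 0.00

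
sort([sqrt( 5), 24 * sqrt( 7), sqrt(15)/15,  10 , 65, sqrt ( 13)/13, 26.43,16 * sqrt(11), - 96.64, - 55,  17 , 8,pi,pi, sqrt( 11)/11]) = [ - 96.64, - 55,sqrt ( 15)/15, sqrt( 13 ) /13, sqrt ( 11 )/11, sqrt (5) , pi, pi,8,10,17,26.43,16*sqrt (11),24*sqrt( 7) , 65 ] 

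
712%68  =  32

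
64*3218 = 205952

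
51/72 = 17/24 = 0.71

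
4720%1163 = 68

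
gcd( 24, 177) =3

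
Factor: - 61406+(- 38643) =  - 100049 = -100049^1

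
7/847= 1/121  =  0.01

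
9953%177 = 41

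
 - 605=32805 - 33410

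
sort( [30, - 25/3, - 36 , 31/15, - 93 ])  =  [ - 93, - 36, - 25/3 , 31/15, 30]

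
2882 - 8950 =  - 6068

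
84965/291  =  291  +  284/291 = 291.98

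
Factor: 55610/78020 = 2^ ( - 1)*47^(  -  1)*67^1 = 67/94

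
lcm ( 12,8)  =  24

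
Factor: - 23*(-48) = 2^4*3^1*23^1 = 1104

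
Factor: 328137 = 3^1*109379^1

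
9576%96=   72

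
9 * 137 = 1233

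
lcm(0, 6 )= 0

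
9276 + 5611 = 14887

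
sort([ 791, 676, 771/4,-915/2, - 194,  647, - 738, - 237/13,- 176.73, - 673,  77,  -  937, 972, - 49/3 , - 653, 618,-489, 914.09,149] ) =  [ - 937, - 738,-673, - 653, - 489, - 915/2,  -  194, - 176.73,-237/13, - 49/3,77,149, 771/4, 618, 647 , 676,791, 914.09,  972 ] 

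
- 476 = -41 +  - 435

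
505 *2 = 1010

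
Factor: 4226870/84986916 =2^ ( - 1)*3^(-1)*5^1* 7^(-1 ) *331^1 *1277^1*1011749^(  -  1 ) = 2113435/42493458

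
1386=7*198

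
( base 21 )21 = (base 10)43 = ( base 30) 1d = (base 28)1f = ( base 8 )53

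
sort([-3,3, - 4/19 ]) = [ - 3, -4/19,3] 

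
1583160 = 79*20040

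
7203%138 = 27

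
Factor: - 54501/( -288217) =111/587=3^1*37^1*587^ (- 1 ) 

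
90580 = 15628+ 74952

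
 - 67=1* (- 67)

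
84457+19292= 103749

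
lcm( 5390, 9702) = 48510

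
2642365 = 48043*55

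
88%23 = 19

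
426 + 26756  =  27182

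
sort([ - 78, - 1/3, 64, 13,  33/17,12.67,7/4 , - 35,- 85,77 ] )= [ - 85, - 78, - 35 , -1/3,7/4,33/17, 12.67,13, 64, 77]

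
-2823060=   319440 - 3142500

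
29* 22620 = 655980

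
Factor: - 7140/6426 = - 2^1*3^ ( - 2)* 5^1  =  - 10/9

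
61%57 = 4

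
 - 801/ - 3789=89/421 = 0.21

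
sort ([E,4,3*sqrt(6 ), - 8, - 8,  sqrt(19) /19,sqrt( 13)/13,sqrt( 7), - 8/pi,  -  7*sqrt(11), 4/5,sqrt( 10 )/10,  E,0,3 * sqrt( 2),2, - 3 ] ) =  [ - 7 * sqrt ( 11), - 8,  -  8,  -  3, - 8/pi,0 , sqrt(19)/19 , sqrt(13)/13,sqrt(10) /10,4/5,2,sqrt(7 ),E,E,4,3*sqrt (2), 3*sqrt(6)]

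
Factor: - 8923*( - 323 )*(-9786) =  - 2^1*3^1 * 7^1*17^1*19^1*233^1*8923^1 = - 28204514394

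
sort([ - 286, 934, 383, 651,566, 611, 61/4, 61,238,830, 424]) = [ - 286,61/4,61,238,  383, 424, 566,611,651,830,  934]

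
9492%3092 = 216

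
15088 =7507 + 7581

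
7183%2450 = 2283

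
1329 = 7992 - 6663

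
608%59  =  18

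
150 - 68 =82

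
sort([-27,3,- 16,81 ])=[-27 , - 16,3,  81 ] 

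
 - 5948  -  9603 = - 15551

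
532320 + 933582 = 1465902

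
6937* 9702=67302774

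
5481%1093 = 16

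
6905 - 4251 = 2654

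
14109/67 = 14109/67 = 210.58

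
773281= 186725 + 586556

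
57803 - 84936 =  -  27133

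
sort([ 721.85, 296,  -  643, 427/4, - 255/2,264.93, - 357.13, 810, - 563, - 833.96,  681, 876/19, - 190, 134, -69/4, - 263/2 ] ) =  [-833.96,-643,  -  563,-357.13,-190, - 263/2,- 255/2,  -  69/4 , 876/19,427/4, 134,264.93 , 296,681,721.85,810 ]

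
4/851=4/851 = 0.00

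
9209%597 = 254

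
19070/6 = 9535/3 = 3178.33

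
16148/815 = 19 + 663/815 = 19.81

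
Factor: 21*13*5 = 3^1*5^1*7^1*13^1 = 1365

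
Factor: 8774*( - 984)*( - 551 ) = 2^4 * 3^1*19^1*29^1*41^2*107^1 = 4757122416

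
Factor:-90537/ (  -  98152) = 2^( - 3)*3^1*103^1*293^1* 12269^(-1)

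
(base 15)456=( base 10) 981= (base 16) 3D5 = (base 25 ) 1E6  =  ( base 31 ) 10K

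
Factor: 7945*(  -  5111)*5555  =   - 225571301725 = - 5^2*7^1*11^1*19^1*101^1*  227^1*269^1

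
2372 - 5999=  - 3627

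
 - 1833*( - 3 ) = 5499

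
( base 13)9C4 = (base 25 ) 2h6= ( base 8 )3221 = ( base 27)287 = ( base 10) 1681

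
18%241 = 18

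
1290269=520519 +769750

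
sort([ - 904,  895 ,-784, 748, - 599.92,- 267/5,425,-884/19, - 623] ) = [-904,  -  784, -623, - 599.92, - 267/5 , - 884/19,425,748, 895 ]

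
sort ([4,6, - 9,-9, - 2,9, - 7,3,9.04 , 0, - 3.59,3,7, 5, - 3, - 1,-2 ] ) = [ - 9,-9,-7,-3.59, - 3, - 2, - 2, - 1,0 , 3, 3,4, 5,6, 7,9,9.04]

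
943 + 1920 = 2863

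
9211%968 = 499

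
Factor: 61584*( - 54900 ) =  - 2^6*3^3 * 5^2*61^1*1283^1 = -  3380961600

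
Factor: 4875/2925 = 3^( - 1)*5^1= 5/3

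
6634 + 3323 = 9957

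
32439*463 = 15019257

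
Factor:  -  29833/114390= - 2^(-1)*3^(-2 )*5^( - 1)*31^(  -  1) * 41^ ( - 1)*29833^1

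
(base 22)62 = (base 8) 206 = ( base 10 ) 134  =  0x86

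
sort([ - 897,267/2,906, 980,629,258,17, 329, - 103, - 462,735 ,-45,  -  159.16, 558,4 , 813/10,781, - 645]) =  [ - 897, - 645,- 462, - 159.16, - 103, -45, 4,17,813/10,  267/2,258,329,558,629,735, 781,906, 980 ] 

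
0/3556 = 0 = 0.00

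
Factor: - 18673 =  - 71^1 *263^1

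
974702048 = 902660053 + 72041995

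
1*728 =728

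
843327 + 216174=1059501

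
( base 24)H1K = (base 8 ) 23154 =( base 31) a79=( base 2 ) 10011001101100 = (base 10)9836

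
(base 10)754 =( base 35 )lj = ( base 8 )1362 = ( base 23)19i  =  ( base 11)626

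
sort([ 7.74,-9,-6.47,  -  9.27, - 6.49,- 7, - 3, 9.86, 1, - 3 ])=[- 9.27, - 9,  -  7, - 6.49,-6.47, - 3, - 3,1  ,  7.74,9.86] 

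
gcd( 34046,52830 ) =1174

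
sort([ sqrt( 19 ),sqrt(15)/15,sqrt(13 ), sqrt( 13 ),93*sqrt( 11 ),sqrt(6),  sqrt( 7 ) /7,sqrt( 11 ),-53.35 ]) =[ -53.35,  sqrt(15 ) /15,sqrt( 7 ) /7,sqrt(6 ),sqrt(11 ),sqrt (13),sqrt(13 ),sqrt( 19),93*sqrt( 11 )] 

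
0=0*523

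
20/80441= 20/80441 = 0.00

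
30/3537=10/1179 = 0.01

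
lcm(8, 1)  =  8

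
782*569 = 444958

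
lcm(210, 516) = 18060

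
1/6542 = 1/6542= 0.00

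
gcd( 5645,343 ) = 1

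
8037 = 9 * 893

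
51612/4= 12903 = 12903.00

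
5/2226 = 5/2226=0.00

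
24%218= 24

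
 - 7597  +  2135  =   - 5462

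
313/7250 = 313/7250 = 0.04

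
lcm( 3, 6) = 6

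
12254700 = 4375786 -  - 7878914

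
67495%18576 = 11767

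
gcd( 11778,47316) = 6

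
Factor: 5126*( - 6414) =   -  32878164 = - 2^2 * 3^1 * 11^1*233^1*1069^1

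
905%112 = 9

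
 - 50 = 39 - 89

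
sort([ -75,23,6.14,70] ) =[ - 75,6.14,23,70] 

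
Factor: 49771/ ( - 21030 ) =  -71/30 = - 2^(  -  1 )*3^(- 1)*5^(  -  1) * 71^1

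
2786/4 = 1393/2=696.50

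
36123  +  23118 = 59241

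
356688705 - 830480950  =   - 473792245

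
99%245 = 99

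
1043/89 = 11 + 64/89 = 11.72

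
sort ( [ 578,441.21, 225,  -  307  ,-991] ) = [-991,-307,225, 441.21, 578 ]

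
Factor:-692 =-2^2*173^1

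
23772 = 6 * 3962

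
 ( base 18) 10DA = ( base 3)22100001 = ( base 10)6076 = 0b1011110111100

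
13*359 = 4667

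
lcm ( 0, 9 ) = 0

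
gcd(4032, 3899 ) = 7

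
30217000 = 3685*8200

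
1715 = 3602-1887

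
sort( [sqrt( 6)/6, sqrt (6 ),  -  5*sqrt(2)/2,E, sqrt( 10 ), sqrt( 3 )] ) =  [ - 5*sqrt(2 )/2,sqrt( 6) /6, sqrt( 3 ),sqrt(6), E,sqrt ( 10)] 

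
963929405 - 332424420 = 631504985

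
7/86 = 7/86 =0.08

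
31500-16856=14644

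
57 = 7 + 50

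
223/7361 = 223/7361 = 0.03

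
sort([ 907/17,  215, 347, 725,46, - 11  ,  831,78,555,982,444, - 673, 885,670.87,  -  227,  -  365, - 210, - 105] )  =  [-673, - 365, - 227, - 210, - 105, - 11, 46 , 907/17, 78,215,347, 444 , 555,  670.87,725,831, 885, 982] 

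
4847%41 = 9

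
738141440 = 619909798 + 118231642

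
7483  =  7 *1069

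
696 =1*696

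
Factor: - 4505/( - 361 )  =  5^1*17^1*19^(-2)*53^1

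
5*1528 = 7640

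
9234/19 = 486 = 486.00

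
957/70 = 13 + 47/70 =13.67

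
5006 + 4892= 9898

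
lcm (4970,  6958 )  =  34790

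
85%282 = 85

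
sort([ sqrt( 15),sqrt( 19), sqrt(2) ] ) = [sqrt ( 2 ),sqrt(15 ),sqrt(19) ] 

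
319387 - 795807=-476420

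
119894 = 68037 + 51857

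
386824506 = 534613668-147789162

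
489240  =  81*6040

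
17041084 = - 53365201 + 70406285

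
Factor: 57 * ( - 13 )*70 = - 2^1*3^1  *5^1*7^1*13^1*19^1 = -51870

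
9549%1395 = 1179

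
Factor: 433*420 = 181860 = 2^2*3^1*5^1 * 7^1*433^1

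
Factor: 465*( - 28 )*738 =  - 2^3*3^3*5^1*7^1*31^1*41^1 = - 9608760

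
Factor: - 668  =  -2^2*167^1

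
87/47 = 1+40/47 = 1.85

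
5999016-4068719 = 1930297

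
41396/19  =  2178 +14/19 = 2178.74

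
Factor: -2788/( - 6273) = 4/9=2^2* 3^( - 2)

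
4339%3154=1185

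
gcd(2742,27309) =3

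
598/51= 598/51  =  11.73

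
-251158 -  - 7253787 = 7002629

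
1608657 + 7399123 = 9007780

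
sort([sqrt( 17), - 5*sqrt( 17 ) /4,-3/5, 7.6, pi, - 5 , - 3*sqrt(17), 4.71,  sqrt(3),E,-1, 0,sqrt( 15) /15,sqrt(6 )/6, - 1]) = [ - 3 * sqrt ( 17),-5*sqrt( 17 )/4,- 5,-1, - 1, - 3/5, 0, sqrt (15)/15, sqrt( 6)/6,sqrt( 3),E,pi,sqrt( 17 ), 4.71, 7.6 ]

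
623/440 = 1 + 183/440 = 1.42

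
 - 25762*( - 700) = 18033400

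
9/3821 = 9/3821=0.00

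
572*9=5148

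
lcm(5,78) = 390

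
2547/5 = 2547/5=509.40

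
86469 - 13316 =73153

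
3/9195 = 1/3065=0.00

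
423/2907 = 47/323 = 0.15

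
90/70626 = 15/11771 = 0.00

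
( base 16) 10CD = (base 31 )4EN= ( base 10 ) 4301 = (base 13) 1C5B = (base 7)15353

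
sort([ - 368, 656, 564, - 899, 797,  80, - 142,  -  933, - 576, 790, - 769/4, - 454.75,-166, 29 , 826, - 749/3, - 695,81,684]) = [ - 933, - 899, - 695, - 576, - 454.75 ,  -  368, - 749/3, - 769/4, - 166, - 142, 29, 80, 81,  564,656, 684, 790,797,826]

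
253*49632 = 12556896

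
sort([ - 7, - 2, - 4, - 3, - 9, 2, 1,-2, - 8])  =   [ - 9, - 8, - 7, - 4,  -  3, - 2, - 2, 1,2 ]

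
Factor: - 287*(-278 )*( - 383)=  -  2^1*7^1*41^1*139^1*383^1 = - 30558038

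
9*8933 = 80397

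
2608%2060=548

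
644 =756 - 112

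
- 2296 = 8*(-287 )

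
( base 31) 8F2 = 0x1FDB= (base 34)71t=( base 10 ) 8155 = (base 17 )1b3c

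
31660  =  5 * 6332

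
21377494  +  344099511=365477005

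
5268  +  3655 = 8923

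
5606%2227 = 1152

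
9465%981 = 636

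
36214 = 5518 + 30696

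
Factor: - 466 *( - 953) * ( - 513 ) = - 2^1*3^3*19^1 * 233^1*953^1 = - 227822274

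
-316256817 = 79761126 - 396017943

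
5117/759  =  6 + 563/759 = 6.74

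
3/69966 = 1/23322 = 0.00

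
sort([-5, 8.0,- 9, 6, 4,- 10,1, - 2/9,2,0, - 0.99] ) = [ - 10,-9, - 5, - 0.99, - 2/9, 0, 1,2, 4, 6, 8.0]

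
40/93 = 40/93=0.43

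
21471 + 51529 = 73000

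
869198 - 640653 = 228545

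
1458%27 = 0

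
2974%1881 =1093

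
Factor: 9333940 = 2^2*5^1*7^1*11^2*19^1 * 29^1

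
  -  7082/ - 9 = 7082/9 = 786.89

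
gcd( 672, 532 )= 28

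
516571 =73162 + 443409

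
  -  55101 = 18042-73143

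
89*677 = 60253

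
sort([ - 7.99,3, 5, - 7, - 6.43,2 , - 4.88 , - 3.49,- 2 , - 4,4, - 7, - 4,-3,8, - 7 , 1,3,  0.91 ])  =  [ - 7.99, - 7,  -  7, - 7, - 6.43, - 4.88, - 4, - 4, - 3.49,  -  3, - 2 , 0.91 , 1,2,  3, 3, 4, 5, 8]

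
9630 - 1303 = 8327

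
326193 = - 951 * ( -343) 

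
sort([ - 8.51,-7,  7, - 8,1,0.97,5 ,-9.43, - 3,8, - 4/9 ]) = [  -  9.43, - 8.51, - 8,-7, - 3, - 4/9,0.97, 1,5,7, 8] 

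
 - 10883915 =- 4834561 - 6049354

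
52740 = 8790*6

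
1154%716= 438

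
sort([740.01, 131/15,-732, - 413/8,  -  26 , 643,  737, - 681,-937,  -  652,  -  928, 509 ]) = [ - 937,-928,- 732, - 681,-652,- 413/8, - 26, 131/15,  509,643  ,  737,  740.01 ] 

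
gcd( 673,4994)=1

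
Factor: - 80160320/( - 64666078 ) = 40080160/32333039 =2^5*5^1*47^(-1)*103^( - 1 )*6679^( - 1 )* 250501^1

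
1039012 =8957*116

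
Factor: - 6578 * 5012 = - 32968936 = - 2^3*7^1*11^1*13^1*23^1*179^1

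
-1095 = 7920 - 9015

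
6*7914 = 47484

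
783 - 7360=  - 6577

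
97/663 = 97/663 = 0.15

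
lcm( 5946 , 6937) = 41622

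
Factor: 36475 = 5^2*1459^1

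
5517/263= 5517/263 = 20.98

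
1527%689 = 149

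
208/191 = 208/191 = 1.09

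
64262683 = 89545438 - 25282755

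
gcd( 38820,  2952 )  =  12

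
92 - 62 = 30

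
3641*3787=13788467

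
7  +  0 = 7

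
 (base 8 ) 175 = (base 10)125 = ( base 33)3q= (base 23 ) 5a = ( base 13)98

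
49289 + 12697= 61986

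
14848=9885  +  4963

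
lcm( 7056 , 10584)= 21168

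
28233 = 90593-62360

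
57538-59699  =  -2161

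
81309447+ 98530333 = 179839780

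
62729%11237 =6544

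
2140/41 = 52 + 8/41 = 52.20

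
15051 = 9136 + 5915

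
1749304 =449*3896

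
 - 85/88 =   -  1 + 3/88 = - 0.97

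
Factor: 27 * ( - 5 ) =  - 135  =  - 3^3*5^1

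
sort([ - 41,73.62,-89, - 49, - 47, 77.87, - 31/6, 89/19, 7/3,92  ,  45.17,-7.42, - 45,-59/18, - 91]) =[ - 91, - 89, - 49,  -  47,-45, - 41, - 7.42, - 31/6,  -  59/18,7/3, 89/19,45.17, 73.62,77.87, 92]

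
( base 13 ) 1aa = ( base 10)309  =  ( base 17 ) 113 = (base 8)465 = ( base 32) 9L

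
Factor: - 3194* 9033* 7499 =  - 2^1*3^1*1597^1*3011^1 * 7499^1 = -  216356663598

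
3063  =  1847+1216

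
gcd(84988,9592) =4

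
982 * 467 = 458594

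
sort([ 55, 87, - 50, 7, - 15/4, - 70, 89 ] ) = [  -  70,  -  50, - 15/4,7,55,87, 89 ] 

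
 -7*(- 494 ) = 3458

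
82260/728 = 112 + 181/182 = 112.99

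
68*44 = 2992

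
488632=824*593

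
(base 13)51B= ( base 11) 720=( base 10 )869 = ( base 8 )1545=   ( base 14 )461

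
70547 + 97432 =167979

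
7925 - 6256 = 1669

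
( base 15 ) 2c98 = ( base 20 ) 13jd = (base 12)5675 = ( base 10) 9593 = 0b10010101111001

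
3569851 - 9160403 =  - 5590552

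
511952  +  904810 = 1416762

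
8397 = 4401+3996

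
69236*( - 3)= - 207708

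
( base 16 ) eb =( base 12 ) 177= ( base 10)235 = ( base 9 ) 281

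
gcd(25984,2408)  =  56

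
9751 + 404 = 10155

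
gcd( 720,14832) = 144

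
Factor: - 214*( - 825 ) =2^1*3^1*5^2*11^1*107^1 = 176550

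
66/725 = 66/725 = 0.09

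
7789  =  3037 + 4752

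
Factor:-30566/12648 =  -2^( - 2) *3^(-1) * 29^1 = - 29/12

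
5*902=4510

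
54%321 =54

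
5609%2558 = 493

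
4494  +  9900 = 14394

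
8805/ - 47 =-188 +31/47 = -187.34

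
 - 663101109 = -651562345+-11538764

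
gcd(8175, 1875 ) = 75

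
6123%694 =571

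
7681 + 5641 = 13322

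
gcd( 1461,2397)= 3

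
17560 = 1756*10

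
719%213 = 80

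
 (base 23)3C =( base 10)81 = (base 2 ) 1010001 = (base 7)144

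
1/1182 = 1/1182 = 0.00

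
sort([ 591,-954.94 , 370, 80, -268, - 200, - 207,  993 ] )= [ - 954.94, - 268, - 207, - 200, 80 , 370, 591, 993 ] 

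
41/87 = 41/87 = 0.47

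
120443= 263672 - 143229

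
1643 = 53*31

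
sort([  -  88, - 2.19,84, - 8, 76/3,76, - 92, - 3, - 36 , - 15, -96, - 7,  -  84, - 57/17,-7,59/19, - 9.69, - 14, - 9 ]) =[ - 96, - 92,-88, - 84,- 36, - 15,  -  14,-9.69,- 9, - 8, - 7,- 7, - 57/17,-3, - 2.19,  59/19, 76/3, 76, 84]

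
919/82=919/82  =  11.21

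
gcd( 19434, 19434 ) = 19434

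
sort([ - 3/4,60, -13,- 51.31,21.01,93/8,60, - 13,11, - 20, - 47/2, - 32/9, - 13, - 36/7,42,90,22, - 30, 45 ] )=[ - 51.31, - 30, - 47/2, - 20,- 13, - 13 , - 13, - 36/7, - 32/9, - 3/4,11,93/8, 21.01,22,42, 45,60,60, 90 ]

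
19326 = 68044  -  48718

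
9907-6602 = 3305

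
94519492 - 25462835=69056657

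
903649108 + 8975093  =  912624201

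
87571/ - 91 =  - 87571/91 =- 962.32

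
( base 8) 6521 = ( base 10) 3409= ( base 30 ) 3NJ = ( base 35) 2RE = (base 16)D51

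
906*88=79728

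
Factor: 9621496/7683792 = 1202687/960474 =2^( - 1) * 3^( - 1 )*977^1 * 1231^1*160079^( - 1)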